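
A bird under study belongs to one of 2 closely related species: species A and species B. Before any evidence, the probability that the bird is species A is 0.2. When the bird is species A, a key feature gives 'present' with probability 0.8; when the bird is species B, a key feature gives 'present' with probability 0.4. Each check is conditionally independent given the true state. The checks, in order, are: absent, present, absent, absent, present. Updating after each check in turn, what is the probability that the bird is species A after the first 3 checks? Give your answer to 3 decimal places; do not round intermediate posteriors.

Each posterior becomes the prior for the next update.
After 'absent': P(species A) = 0.2·0.2000 / (0.2·0.2000 + 0.6·0.8000) ≈ 0.0769
After 'present': P(species A) = 0.8·0.0769 / (0.8·0.0769 + 0.4·0.9231) ≈ 0.1429
After 'absent': P(species A) = 0.2·0.1429 / (0.2·0.1429 + 0.6·0.8571) ≈ 0.0526

0.053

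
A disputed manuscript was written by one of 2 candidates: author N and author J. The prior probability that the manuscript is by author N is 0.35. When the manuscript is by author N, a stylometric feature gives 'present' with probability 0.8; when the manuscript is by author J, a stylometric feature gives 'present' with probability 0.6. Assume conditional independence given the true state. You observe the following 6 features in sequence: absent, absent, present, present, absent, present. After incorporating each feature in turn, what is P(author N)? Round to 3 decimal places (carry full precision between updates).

After 'absent': P(author N) = 0.2·0.3500 / (0.2·0.3500 + 0.4·0.6500) ≈ 0.2121
After 'absent': P(author N) = 0.2·0.2121 / (0.2·0.2121 + 0.4·0.7879) ≈ 0.1186
After 'present': P(author N) = 0.8·0.1186 / (0.8·0.1186 + 0.6·0.8814) ≈ 0.1522
After 'present': P(author N) = 0.8·0.1522 / (0.8·0.1522 + 0.6·0.8478) ≈ 0.1931
After 'absent': P(author N) = 0.2·0.1931 / (0.2·0.1931 + 0.4·0.8069) ≈ 0.1069
After 'present': P(author N) = 0.8·0.1069 / (0.8·0.1069 + 0.6·0.8931) ≈ 0.1376

0.138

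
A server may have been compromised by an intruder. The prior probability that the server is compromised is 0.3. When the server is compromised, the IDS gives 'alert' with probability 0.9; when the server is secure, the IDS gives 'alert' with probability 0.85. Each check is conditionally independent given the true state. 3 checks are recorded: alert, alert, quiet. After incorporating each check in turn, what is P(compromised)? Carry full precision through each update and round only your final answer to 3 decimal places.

0.243

Apply Bayes' rule sequentially, carrying P(compromised) forward.
After 'alert': P(compromised) = 0.9·0.3000 / (0.9·0.3000 + 0.85·0.7000) ≈ 0.3121
After 'alert': P(compromised) = 0.9·0.3121 / (0.9·0.3121 + 0.85·0.6879) ≈ 0.3245
After 'quiet': P(compromised) = 0.1·0.3245 / (0.1·0.3245 + 0.15·0.6755) ≈ 0.2426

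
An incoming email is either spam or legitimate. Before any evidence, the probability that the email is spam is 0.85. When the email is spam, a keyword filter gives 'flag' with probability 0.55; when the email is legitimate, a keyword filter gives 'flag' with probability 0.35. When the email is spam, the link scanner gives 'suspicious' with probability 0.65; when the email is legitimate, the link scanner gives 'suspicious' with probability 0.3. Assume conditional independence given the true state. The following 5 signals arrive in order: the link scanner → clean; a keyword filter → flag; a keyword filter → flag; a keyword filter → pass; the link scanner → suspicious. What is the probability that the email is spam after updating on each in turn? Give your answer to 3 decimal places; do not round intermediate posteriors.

Each posterior becomes the prior for the next update.
After the link scanner='clean': P(spam) = 0.35·0.8500 / (0.35·0.8500 + 0.7·0.1500) ≈ 0.7391
After a keyword filter='flag': P(spam) = 0.55·0.7391 / (0.55·0.7391 + 0.35·0.2609) ≈ 0.8166
After a keyword filter='flag': P(spam) = 0.55·0.8166 / (0.55·0.8166 + 0.35·0.1834) ≈ 0.8749
After a keyword filter='pass': P(spam) = 0.45·0.8749 / (0.45·0.8749 + 0.65·0.1251) ≈ 0.8289
After the link scanner='suspicious': P(spam) = 0.65·0.8289 / (0.65·0.8289 + 0.3·0.1711) ≈ 0.9130

0.913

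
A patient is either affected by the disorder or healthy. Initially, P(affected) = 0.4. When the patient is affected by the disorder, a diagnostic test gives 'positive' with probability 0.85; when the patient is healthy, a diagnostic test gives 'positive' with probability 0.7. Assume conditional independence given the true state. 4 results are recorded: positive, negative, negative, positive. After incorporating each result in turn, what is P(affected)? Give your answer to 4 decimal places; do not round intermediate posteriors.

After 'positive': P(affected) = 0.85·0.4000 / (0.85·0.4000 + 0.7·0.6000) ≈ 0.4474
After 'negative': P(affected) = 0.15·0.4474 / (0.15·0.4474 + 0.3·0.5526) ≈ 0.2881
After 'negative': P(affected) = 0.15·0.2881 / (0.15·0.2881 + 0.3·0.7119) ≈ 0.1683
After 'positive': P(affected) = 0.85·0.1683 / (0.85·0.1683 + 0.7·0.8317) ≈ 0.1973

0.1973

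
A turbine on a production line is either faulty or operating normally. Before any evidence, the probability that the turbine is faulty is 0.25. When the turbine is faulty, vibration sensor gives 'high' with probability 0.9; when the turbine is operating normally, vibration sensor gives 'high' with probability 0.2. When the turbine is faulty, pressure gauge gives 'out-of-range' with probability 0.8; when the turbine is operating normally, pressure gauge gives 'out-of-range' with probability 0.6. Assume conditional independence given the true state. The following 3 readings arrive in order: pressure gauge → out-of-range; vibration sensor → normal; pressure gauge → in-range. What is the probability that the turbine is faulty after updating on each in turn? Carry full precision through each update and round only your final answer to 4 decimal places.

After pressure gauge='out-of-range': P(faulty) = 0.8·0.2500 / (0.8·0.2500 + 0.6·0.7500) ≈ 0.3077
After vibration sensor='normal': P(faulty) = 0.1·0.3077 / (0.1·0.3077 + 0.8·0.6923) ≈ 0.0526
After pressure gauge='in-range': P(faulty) = 0.2·0.0526 / (0.2·0.0526 + 0.4·0.9474) ≈ 0.0270

0.0270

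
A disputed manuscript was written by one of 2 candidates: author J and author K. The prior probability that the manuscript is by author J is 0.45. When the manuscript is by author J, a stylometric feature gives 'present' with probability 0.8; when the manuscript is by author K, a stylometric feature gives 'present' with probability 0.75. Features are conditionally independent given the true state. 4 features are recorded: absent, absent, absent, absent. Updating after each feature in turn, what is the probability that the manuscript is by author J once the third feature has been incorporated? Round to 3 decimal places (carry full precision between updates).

0.295

After 'absent': P(author J) = 0.2·0.4500 / (0.2·0.4500 + 0.25·0.5500) ≈ 0.3956
After 'absent': P(author J) = 0.2·0.3956 / (0.2·0.3956 + 0.25·0.6044) ≈ 0.3437
After 'absent': P(author J) = 0.2·0.3437 / (0.2·0.3437 + 0.25·0.6563) ≈ 0.2952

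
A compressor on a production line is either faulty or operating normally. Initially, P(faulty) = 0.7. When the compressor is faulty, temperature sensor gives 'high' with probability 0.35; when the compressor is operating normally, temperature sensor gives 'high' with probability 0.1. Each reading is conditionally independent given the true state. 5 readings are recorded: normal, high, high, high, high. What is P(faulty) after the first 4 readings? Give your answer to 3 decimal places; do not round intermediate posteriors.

0.986

Each posterior becomes the prior for the next update.
After 'normal': P(faulty) = 0.65·0.7000 / (0.65·0.7000 + 0.9·0.3000) ≈ 0.6276
After 'high': P(faulty) = 0.35·0.6276 / (0.35·0.6276 + 0.1·0.3724) ≈ 0.8550
After 'high': P(faulty) = 0.35·0.8550 / (0.35·0.8550 + 0.1·0.1450) ≈ 0.9538
After 'high': P(faulty) = 0.35·0.9538 / (0.35·0.9538 + 0.1·0.0462) ≈ 0.9863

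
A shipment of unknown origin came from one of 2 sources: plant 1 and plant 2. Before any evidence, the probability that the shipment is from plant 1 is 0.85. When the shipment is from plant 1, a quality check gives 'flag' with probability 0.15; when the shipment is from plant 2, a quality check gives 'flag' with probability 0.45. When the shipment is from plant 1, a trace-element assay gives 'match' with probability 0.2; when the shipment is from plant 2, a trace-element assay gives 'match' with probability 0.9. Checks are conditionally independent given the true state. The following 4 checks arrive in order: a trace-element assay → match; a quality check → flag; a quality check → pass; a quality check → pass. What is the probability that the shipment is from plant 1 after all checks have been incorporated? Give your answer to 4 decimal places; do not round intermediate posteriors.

0.5006

After a trace-element assay='match': P(plant 1) = 0.2·0.8500 / (0.2·0.8500 + 0.9·0.1500) ≈ 0.5574
After a quality check='flag': P(plant 1) = 0.15·0.5574 / (0.15·0.5574 + 0.45·0.4426) ≈ 0.2957
After a quality check='pass': P(plant 1) = 0.85·0.2957 / (0.85·0.2957 + 0.55·0.7043) ≈ 0.3935
After a quality check='pass': P(plant 1) = 0.85·0.3935 / (0.85·0.3935 + 0.55·0.6065) ≈ 0.5006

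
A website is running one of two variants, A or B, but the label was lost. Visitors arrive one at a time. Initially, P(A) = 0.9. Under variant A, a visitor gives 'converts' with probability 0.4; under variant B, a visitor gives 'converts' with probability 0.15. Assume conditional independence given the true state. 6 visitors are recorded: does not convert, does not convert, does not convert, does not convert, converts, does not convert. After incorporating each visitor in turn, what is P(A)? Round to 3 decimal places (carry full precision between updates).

0.808

After 'does not convert': P(A) = 0.6·0.9000 / (0.6·0.9000 + 0.85·0.1000) ≈ 0.8640
After 'does not convert': P(A) = 0.6·0.8640 / (0.6·0.8640 + 0.85·0.1360) ≈ 0.8177
After 'does not convert': P(A) = 0.6·0.8177 / (0.6·0.8177 + 0.85·0.1823) ≈ 0.7599
After 'does not convert': P(A) = 0.6·0.7599 / (0.6·0.7599 + 0.85·0.2401) ≈ 0.6908
After 'converts': P(A) = 0.4·0.6908 / (0.4·0.6908 + 0.15·0.3092) ≈ 0.8563
After 'does not convert': P(A) = 0.6·0.8563 / (0.6·0.8563 + 0.85·0.1437) ≈ 0.8079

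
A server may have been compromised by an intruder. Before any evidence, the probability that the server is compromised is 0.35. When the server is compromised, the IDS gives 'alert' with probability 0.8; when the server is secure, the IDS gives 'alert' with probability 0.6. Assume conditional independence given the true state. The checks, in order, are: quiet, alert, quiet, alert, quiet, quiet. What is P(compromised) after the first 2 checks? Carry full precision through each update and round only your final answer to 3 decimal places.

0.264

After 'quiet': P(compromised) = 0.2·0.3500 / (0.2·0.3500 + 0.4·0.6500) ≈ 0.2121
After 'alert': P(compromised) = 0.8·0.2121 / (0.8·0.2121 + 0.6·0.7879) ≈ 0.2642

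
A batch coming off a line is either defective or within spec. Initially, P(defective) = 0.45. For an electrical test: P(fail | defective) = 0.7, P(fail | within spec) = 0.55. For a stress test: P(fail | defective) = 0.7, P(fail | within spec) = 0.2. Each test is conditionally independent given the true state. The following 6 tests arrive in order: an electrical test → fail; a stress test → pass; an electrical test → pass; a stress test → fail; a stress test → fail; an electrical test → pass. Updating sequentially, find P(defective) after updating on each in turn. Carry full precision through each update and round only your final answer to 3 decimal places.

After an electrical test='fail': P(defective) = 0.7·0.4500 / (0.7·0.4500 + 0.55·0.5500) ≈ 0.5101
After a stress test='pass': P(defective) = 0.3·0.5101 / (0.3·0.5101 + 0.8·0.4899) ≈ 0.2808
After an electrical test='pass': P(defective) = 0.3·0.2808 / (0.3·0.2808 + 0.45·0.7192) ≈ 0.2066
After a stress test='fail': P(defective) = 0.7·0.2066 / (0.7·0.2066 + 0.2·0.7934) ≈ 0.4768
After a stress test='fail': P(defective) = 0.7·0.4768 / (0.7·0.4768 + 0.2·0.5232) ≈ 0.7613
After an electrical test='pass': P(defective) = 0.3·0.7613 / (0.3·0.7613 + 0.45·0.2387) ≈ 0.6801

0.680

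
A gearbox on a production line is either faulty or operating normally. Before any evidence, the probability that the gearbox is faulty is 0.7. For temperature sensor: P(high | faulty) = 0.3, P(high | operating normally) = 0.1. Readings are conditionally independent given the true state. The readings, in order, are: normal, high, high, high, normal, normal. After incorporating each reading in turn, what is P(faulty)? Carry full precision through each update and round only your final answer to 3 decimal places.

After 'normal': P(faulty) = 0.7·0.7000 / (0.7·0.7000 + 0.9·0.3000) ≈ 0.6447
After 'high': P(faulty) = 0.3·0.6447 / (0.3·0.6447 + 0.1·0.3553) ≈ 0.8448
After 'high': P(faulty) = 0.3·0.8448 / (0.3·0.8448 + 0.1·0.1552) ≈ 0.9423
After 'high': P(faulty) = 0.3·0.9423 / (0.3·0.9423 + 0.1·0.0577) ≈ 0.9800
After 'normal': P(faulty) = 0.7·0.9800 / (0.7·0.9800 + 0.9·0.0200) ≈ 0.9744
After 'normal': P(faulty) = 0.7·0.9744 / (0.7·0.9744 + 0.9·0.0256) ≈ 0.9674

0.967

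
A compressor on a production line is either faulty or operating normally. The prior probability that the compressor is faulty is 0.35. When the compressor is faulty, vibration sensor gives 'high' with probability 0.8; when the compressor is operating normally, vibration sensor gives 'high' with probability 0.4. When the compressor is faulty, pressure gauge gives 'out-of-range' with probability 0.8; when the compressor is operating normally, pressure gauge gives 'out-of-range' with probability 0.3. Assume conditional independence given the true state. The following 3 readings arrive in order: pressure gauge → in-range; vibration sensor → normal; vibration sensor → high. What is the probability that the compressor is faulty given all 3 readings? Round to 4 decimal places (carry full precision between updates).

Each posterior becomes the prior for the next update.
After pressure gauge='in-range': P(faulty) = 0.2·0.3500 / (0.2·0.3500 + 0.7·0.6500) ≈ 0.1333
After vibration sensor='normal': P(faulty) = 0.2·0.1333 / (0.2·0.1333 + 0.6·0.8667) ≈ 0.0488
After vibration sensor='high': P(faulty) = 0.8·0.0488 / (0.8·0.0488 + 0.4·0.9512) ≈ 0.0930

0.0930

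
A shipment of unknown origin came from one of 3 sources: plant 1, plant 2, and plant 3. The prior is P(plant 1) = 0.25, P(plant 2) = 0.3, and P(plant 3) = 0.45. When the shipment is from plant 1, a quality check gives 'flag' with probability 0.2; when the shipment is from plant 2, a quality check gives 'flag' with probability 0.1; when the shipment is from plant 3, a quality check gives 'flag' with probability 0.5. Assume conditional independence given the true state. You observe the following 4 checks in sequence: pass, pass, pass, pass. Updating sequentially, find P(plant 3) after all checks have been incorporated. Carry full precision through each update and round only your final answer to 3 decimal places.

Apply Bayes' rule sequentially, carrying P(plant 3) forward.
After 'pass': normaliser = 0.8·0.2500 + 0.9·0.3000 + 0.5·0.4500; P(plant 1) ≈ 0.2878, P(plant 2) ≈ 0.3885, P(plant 3) ≈ 0.3237
After 'pass': normaliser = 0.8·0.2878 + 0.9·0.3885 + 0.5·0.3237; P(plant 1) ≈ 0.3104, P(plant 2) ≈ 0.4714, P(plant 3) ≈ 0.2182
After 'pass': normaliser = 0.8·0.3104 + 0.9·0.4714 + 0.5·0.2182; P(plant 1) ≈ 0.3177, P(plant 2) ≈ 0.5427, P(plant 3) ≈ 0.1396
After 'pass': normaliser = 0.8·0.3177 + 0.9·0.5427 + 0.5·0.1396; P(plant 1) ≈ 0.3128, P(plant 2) ≈ 0.6013, P(plant 3) ≈ 0.0859

0.086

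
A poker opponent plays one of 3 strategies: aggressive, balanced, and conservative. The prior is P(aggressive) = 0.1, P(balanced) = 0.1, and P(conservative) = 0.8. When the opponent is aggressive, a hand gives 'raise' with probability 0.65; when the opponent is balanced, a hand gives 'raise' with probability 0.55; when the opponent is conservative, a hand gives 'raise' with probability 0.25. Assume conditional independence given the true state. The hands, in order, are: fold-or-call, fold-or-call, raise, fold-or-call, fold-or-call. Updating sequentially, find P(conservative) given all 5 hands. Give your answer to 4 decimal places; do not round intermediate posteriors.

0.9514

After 'fold-or-call': normaliser = 0.35·0.1000 + 0.45·0.1000 + 0.75·0.8000; P(aggressive) ≈ 0.0515, P(balanced) ≈ 0.0662, P(conservative) ≈ 0.8824
After 'fold-or-call': normaliser = 0.35·0.0515 + 0.45·0.0662 + 0.75·0.8824; P(aggressive) ≈ 0.0254, P(balanced) ≈ 0.0420, P(conservative) ≈ 0.9326
After 'raise': normaliser = 0.65·0.0254 + 0.55·0.0420 + 0.25·0.9326; P(aggressive) ≈ 0.0605, P(balanced) ≈ 0.0846, P(conservative) ≈ 0.8549
After 'fold-or-call': normaliser = 0.35·0.0605 + 0.45·0.0846 + 0.75·0.8549; P(aggressive) ≈ 0.0302, P(balanced) ≈ 0.0544, P(conservative) ≈ 0.9154
After 'fold-or-call': normaliser = 0.35·0.0302 + 0.45·0.0544 + 0.75·0.9154; P(aggressive) ≈ 0.0147, P(balanced) ≈ 0.0339, P(conservative) ≈ 0.9514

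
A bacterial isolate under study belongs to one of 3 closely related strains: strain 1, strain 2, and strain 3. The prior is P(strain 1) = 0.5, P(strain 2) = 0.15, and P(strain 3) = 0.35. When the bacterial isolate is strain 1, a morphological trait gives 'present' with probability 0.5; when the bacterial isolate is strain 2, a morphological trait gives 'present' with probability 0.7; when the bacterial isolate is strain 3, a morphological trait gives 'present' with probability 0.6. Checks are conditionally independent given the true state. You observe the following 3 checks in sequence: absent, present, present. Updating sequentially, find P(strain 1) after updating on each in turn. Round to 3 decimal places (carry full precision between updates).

0.463

After 'absent': normaliser = 0.5·0.5000 + 0.3·0.1500 + 0.4·0.3500; P(strain 1) ≈ 0.5747, P(strain 2) ≈ 0.1034, P(strain 3) ≈ 0.3218
After 'present': normaliser = 0.5·0.5747 + 0.7·0.1034 + 0.6·0.3218; P(strain 1) ≈ 0.5198, P(strain 2) ≈ 0.1310, P(strain 3) ≈ 0.3493
After 'present': normaliser = 0.5·0.5198 + 0.7·0.1310 + 0.6·0.3493; P(strain 1) ≈ 0.4631, P(strain 2) ≈ 0.1634, P(strain 3) ≈ 0.3735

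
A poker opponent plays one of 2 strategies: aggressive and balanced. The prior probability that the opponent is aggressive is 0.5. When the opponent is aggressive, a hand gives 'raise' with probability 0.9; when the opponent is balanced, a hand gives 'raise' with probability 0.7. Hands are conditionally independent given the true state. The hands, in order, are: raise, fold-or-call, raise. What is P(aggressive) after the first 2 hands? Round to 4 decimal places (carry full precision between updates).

After 'raise': P(aggressive) = 0.9·0.5000 / (0.9·0.5000 + 0.7·0.5000) ≈ 0.5625
After 'fold-or-call': P(aggressive) = 0.1·0.5625 / (0.1·0.5625 + 0.3·0.4375) ≈ 0.3000

0.3000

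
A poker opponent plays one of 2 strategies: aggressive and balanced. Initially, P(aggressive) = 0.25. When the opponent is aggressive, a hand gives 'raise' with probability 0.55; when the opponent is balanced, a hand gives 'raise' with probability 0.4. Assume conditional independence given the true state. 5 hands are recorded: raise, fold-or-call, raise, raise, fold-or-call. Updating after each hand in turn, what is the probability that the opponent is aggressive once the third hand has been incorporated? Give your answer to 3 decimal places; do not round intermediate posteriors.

0.321

After 'raise': P(aggressive) = 0.55·0.2500 / (0.55·0.2500 + 0.4·0.7500) ≈ 0.3143
After 'fold-or-call': P(aggressive) = 0.45·0.3143 / (0.45·0.3143 + 0.6·0.6857) ≈ 0.2558
After 'raise': P(aggressive) = 0.55·0.2558 / (0.55·0.2558 + 0.4·0.7442) ≈ 0.3210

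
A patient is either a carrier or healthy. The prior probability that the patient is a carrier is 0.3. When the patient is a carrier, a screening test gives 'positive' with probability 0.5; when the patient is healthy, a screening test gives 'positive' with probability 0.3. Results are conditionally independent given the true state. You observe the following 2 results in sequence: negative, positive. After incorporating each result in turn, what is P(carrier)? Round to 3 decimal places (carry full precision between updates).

0.338

After 'negative': P(carrier) = 0.5·0.3000 / (0.5·0.3000 + 0.7·0.7000) ≈ 0.2344
After 'positive': P(carrier) = 0.5·0.2344 / (0.5·0.2344 + 0.3·0.7656) ≈ 0.3378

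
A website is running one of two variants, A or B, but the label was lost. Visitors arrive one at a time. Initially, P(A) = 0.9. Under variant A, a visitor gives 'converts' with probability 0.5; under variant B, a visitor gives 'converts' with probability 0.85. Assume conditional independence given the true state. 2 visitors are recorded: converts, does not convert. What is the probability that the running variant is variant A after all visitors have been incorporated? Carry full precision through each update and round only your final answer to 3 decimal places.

After 'converts': P(A) = 0.5·0.9000 / (0.5·0.9000 + 0.85·0.1000) ≈ 0.8411
After 'does not convert': P(A) = 0.5·0.8411 / (0.5·0.8411 + 0.15·0.1589) ≈ 0.9464

0.946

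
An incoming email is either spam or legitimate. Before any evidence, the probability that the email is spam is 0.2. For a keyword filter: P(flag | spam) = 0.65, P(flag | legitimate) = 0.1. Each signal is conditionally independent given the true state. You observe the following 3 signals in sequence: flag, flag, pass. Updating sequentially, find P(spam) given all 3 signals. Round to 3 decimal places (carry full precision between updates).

After 'flag': P(spam) = 0.65·0.2000 / (0.65·0.2000 + 0.1·0.8000) ≈ 0.6190
After 'flag': P(spam) = 0.65·0.6190 / (0.65·0.6190 + 0.1·0.3810) ≈ 0.9135
After 'pass': P(spam) = 0.35·0.9135 / (0.35·0.9135 + 0.9·0.0865) ≈ 0.8042

0.804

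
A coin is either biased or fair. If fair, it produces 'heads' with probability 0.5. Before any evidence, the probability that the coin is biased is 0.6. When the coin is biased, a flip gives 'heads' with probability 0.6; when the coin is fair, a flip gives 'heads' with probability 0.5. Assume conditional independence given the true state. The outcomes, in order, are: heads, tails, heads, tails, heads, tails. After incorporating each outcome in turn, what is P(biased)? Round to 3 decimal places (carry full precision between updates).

Each posterior becomes the prior for the next update.
After 'heads': P(biased) = 0.6·0.6000 / (0.6·0.6000 + 0.5·0.4000) ≈ 0.6429
After 'tails': P(biased) = 0.4·0.6429 / (0.4·0.6429 + 0.5·0.3571) ≈ 0.5902
After 'heads': P(biased) = 0.6·0.5902 / (0.6·0.5902 + 0.5·0.4098) ≈ 0.6334
After 'tails': P(biased) = 0.4·0.6334 / (0.4·0.6334 + 0.5·0.3666) ≈ 0.5803
After 'heads': P(biased) = 0.6·0.5803 / (0.6·0.5803 + 0.5·0.4197) ≈ 0.6239
After 'tails': P(biased) = 0.4·0.6239 / (0.4·0.6239 + 0.5·0.3761) ≈ 0.5703

0.570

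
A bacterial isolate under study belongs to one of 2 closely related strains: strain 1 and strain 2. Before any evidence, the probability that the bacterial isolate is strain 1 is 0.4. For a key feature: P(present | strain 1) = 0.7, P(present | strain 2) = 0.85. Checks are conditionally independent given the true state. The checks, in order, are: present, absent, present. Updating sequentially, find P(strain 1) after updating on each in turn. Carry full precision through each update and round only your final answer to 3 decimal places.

0.475

After 'present': P(strain 1) = 0.7·0.4000 / (0.7·0.4000 + 0.85·0.6000) ≈ 0.3544
After 'absent': P(strain 1) = 0.3·0.3544 / (0.3·0.3544 + 0.15·0.6456) ≈ 0.5234
After 'present': P(strain 1) = 0.7·0.5234 / (0.7·0.5234 + 0.85·0.4766) ≈ 0.4749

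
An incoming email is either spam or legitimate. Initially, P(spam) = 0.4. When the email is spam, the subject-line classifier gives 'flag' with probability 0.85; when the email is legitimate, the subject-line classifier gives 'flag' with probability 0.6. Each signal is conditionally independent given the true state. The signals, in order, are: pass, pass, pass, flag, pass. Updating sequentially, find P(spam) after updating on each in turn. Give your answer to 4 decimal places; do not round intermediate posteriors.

0.0183

Each posterior becomes the prior for the next update.
After 'pass': P(spam) = 0.15·0.4000 / (0.15·0.4000 + 0.4·0.6000) ≈ 0.2000
After 'pass': P(spam) = 0.15·0.2000 / (0.15·0.2000 + 0.4·0.8000) ≈ 0.0857
After 'pass': P(spam) = 0.15·0.0857 / (0.15·0.0857 + 0.4·0.9143) ≈ 0.0340
After 'flag': P(spam) = 0.85·0.0340 / (0.85·0.0340 + 0.6·0.9660) ≈ 0.0474
After 'pass': P(spam) = 0.15·0.0474 / (0.15·0.0474 + 0.4·0.9526) ≈ 0.0183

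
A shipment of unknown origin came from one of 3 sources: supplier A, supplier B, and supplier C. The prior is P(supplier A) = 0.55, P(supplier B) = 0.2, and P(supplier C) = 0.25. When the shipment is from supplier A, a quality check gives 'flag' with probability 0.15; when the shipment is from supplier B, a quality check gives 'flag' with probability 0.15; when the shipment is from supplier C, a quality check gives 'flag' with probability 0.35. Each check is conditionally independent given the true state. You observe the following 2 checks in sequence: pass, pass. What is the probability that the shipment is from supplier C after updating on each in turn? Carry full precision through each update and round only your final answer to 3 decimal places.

After 'pass': normaliser = 0.85·0.5500 + 0.85·0.2000 + 0.65·0.2500; P(supplier A) ≈ 0.5844, P(supplier B) ≈ 0.2125, P(supplier C) ≈ 0.2031
After 'pass': normaliser = 0.85·0.5844 + 0.85·0.2125 + 0.65·0.2031; P(supplier A) ≈ 0.6137, P(supplier B) ≈ 0.2232, P(supplier C) ≈ 0.1631

0.163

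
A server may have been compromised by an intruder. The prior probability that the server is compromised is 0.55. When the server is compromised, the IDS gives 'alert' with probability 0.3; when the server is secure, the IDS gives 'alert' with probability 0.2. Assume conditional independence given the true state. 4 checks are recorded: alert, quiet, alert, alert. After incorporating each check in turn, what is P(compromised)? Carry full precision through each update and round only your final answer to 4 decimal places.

After 'alert': P(compromised) = 0.3·0.5500 / (0.3·0.5500 + 0.2·0.4500) ≈ 0.6471
After 'quiet': P(compromised) = 0.7·0.6471 / (0.7·0.6471 + 0.8·0.3529) ≈ 0.6160
After 'alert': P(compromised) = 0.3·0.6160 / (0.3·0.6160 + 0.2·0.3840) ≈ 0.7064
After 'alert': P(compromised) = 0.3·0.7064 / (0.3·0.7064 + 0.2·0.2936) ≈ 0.7831

0.7831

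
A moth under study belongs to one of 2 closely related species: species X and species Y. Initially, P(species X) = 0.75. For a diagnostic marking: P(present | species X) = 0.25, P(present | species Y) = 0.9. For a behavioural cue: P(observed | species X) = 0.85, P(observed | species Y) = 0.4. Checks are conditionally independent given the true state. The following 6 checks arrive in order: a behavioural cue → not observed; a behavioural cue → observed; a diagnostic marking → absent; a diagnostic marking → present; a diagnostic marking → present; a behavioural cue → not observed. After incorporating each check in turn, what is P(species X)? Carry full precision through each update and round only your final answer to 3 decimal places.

0.187

After a behavioural cue='not observed': P(species X) = 0.15·0.7500 / (0.15·0.7500 + 0.6·0.2500) ≈ 0.4286
After a behavioural cue='observed': P(species X) = 0.85·0.4286 / (0.85·0.4286 + 0.4·0.5714) ≈ 0.6145
After a diagnostic marking='absent': P(species X) = 0.75·0.6145 / (0.75·0.6145 + 0.1·0.3855) ≈ 0.9228
After a diagnostic marking='present': P(species X) = 0.25·0.9228 / (0.25·0.9228 + 0.9·0.0772) ≈ 0.7685
After a diagnostic marking='present': P(species X) = 0.25·0.7685 / (0.25·0.7685 + 0.9·0.2315) ≈ 0.4798
After a behavioural cue='not observed': P(species X) = 0.15·0.4798 / (0.15·0.4798 + 0.6·0.5202) ≈ 0.1874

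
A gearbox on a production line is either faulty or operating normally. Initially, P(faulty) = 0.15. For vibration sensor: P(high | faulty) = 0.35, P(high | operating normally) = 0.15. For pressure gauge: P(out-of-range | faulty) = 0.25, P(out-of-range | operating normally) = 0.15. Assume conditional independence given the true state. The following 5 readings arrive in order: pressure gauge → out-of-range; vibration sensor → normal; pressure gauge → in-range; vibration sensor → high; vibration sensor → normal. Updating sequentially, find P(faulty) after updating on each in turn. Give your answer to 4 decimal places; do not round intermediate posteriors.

After pressure gauge='out-of-range': P(faulty) = 0.25·0.1500 / (0.25·0.1500 + 0.15·0.8500) ≈ 0.2273
After vibration sensor='normal': P(faulty) = 0.65·0.2273 / (0.65·0.2273 + 0.85·0.7727) ≈ 0.1836
After pressure gauge='in-range': P(faulty) = 0.75·0.1836 / (0.75·0.1836 + 0.85·0.8164) ≈ 0.1656
After vibration sensor='high': P(faulty) = 0.35·0.1656 / (0.35·0.1656 + 0.15·0.8344) ≈ 0.3165
After vibration sensor='normal': P(faulty) = 0.65·0.3165 / (0.65·0.3165 + 0.85·0.6835) ≈ 0.2615

0.2615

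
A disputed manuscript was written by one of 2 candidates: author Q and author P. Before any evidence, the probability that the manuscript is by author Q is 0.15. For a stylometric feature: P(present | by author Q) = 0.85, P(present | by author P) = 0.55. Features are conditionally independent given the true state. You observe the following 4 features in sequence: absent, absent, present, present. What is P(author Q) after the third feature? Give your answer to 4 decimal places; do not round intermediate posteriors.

0.0294

After 'absent': P(author Q) = 0.15·0.1500 / (0.15·0.1500 + 0.45·0.8500) ≈ 0.0556
After 'absent': P(author Q) = 0.15·0.0556 / (0.15·0.0556 + 0.45·0.9444) ≈ 0.0192
After 'present': P(author Q) = 0.85·0.0192 / (0.85·0.0192 + 0.55·0.9808) ≈ 0.0294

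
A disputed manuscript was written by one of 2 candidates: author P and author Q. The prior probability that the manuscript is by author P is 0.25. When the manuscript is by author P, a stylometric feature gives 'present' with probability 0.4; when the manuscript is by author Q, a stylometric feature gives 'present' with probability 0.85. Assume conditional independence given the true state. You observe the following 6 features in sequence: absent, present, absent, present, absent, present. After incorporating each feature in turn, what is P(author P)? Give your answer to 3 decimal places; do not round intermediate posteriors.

Apply Bayes' rule sequentially, carrying P(author P) forward.
After 'absent': P(author P) = 0.6·0.2500 / (0.6·0.2500 + 0.15·0.7500) ≈ 0.5714
After 'present': P(author P) = 0.4·0.5714 / (0.4·0.5714 + 0.85·0.4286) ≈ 0.3855
After 'absent': P(author P) = 0.6·0.3855 / (0.6·0.3855 + 0.15·0.6145) ≈ 0.7151
After 'present': P(author P) = 0.4·0.7151 / (0.4·0.7151 + 0.85·0.2849) ≈ 0.5415
After 'absent': P(author P) = 0.6·0.5415 / (0.6·0.5415 + 0.15·0.4585) ≈ 0.8253
After 'present': P(author P) = 0.4·0.8253 / (0.4·0.8253 + 0.85·0.1747) ≈ 0.6898

0.690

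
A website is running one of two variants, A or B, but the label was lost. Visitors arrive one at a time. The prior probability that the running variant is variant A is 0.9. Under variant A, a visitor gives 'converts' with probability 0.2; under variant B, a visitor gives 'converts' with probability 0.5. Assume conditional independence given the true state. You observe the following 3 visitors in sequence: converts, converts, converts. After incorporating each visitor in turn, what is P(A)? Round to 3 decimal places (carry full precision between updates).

0.365

After 'converts': P(A) = 0.2·0.9000 / (0.2·0.9000 + 0.5·0.1000) ≈ 0.7826
After 'converts': P(A) = 0.2·0.7826 / (0.2·0.7826 + 0.5·0.2174) ≈ 0.5902
After 'converts': P(A) = 0.2·0.5902 / (0.2·0.5902 + 0.5·0.4098) ≈ 0.3655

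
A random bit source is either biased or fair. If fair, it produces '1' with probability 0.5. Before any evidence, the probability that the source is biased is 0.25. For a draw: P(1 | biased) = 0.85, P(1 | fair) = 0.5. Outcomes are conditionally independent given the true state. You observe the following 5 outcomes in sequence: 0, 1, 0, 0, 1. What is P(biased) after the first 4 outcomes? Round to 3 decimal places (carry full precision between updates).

After '0': P(biased) = 0.15·0.2500 / (0.15·0.2500 + 0.5·0.7500) ≈ 0.0909
After '1': P(biased) = 0.85·0.0909 / (0.85·0.0909 + 0.5·0.9091) ≈ 0.1453
After '0': P(biased) = 0.15·0.1453 / (0.15·0.1453 + 0.5·0.8547) ≈ 0.0485
After '0': P(biased) = 0.15·0.0485 / (0.15·0.0485 + 0.5·0.9515) ≈ 0.0151

0.015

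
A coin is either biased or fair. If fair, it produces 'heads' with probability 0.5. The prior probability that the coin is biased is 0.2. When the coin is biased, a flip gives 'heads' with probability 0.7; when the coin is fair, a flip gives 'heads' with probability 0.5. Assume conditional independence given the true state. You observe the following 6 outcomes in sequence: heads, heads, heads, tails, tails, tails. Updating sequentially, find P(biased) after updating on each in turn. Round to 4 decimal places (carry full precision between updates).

Apply Bayes' rule sequentially, carrying P(biased) forward.
After 'heads': P(biased) = 0.7·0.2000 / (0.7·0.2000 + 0.5·0.8000) ≈ 0.2593
After 'heads': P(biased) = 0.7·0.2593 / (0.7·0.2593 + 0.5·0.7407) ≈ 0.3289
After 'heads': P(biased) = 0.7·0.3289 / (0.7·0.3289 + 0.5·0.6711) ≈ 0.4069
After 'tails': P(biased) = 0.3·0.4069 / (0.3·0.4069 + 0.5·0.5931) ≈ 0.2916
After 'tails': P(biased) = 0.3·0.2916 / (0.3·0.2916 + 0.5·0.7084) ≈ 0.1980
After 'tails': P(biased) = 0.3·0.1980 / (0.3·0.1980 + 0.5·0.8020) ≈ 0.1291

0.1291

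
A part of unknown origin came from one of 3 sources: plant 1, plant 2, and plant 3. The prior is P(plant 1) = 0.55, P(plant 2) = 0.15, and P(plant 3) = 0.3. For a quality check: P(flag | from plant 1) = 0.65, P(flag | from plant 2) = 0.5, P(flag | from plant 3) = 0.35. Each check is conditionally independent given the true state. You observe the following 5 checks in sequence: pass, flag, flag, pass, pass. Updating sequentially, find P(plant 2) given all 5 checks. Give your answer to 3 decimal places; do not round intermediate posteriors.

0.189

After 'pass': normaliser = 0.35·0.5500 + 0.5·0.1500 + 0.65·0.3000; P(plant 1) ≈ 0.4162, P(plant 2) ≈ 0.1622, P(plant 3) ≈ 0.4216
After 'flag': normaliser = 0.65·0.4162 + 0.5·0.1622 + 0.35·0.4216; P(plant 1) ≈ 0.5420, P(plant 2) ≈ 0.1624, P(plant 3) ≈ 0.2956
After 'flag': normaliser = 0.65·0.5420 + 0.5·0.1624 + 0.35·0.2956; P(plant 1) ≈ 0.6561, P(plant 2) ≈ 0.1512, P(plant 3) ≈ 0.1927
After 'pass': normaliser = 0.35·0.6561 + 0.5·0.1512 + 0.65·0.1927; P(plant 1) ≈ 0.5334, P(plant 2) ≈ 0.1757, P(plant 3) ≈ 0.2909
After 'pass': normaliser = 0.35·0.5334 + 0.5·0.1757 + 0.65·0.2909; P(plant 1) ≈ 0.4027, P(plant 2) ≈ 0.1894, P(plant 3) ≈ 0.4079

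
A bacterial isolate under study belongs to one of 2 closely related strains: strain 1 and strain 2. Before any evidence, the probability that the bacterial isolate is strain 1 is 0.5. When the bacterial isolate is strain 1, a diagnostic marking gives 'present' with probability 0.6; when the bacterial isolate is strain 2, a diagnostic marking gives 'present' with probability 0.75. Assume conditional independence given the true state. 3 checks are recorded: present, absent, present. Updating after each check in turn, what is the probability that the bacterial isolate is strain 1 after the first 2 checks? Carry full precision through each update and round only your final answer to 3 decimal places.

After 'present': P(strain 1) = 0.6·0.5000 / (0.6·0.5000 + 0.75·0.5000) ≈ 0.4444
After 'absent': P(strain 1) = 0.4·0.4444 / (0.4·0.4444 + 0.25·0.5556) ≈ 0.5614

0.561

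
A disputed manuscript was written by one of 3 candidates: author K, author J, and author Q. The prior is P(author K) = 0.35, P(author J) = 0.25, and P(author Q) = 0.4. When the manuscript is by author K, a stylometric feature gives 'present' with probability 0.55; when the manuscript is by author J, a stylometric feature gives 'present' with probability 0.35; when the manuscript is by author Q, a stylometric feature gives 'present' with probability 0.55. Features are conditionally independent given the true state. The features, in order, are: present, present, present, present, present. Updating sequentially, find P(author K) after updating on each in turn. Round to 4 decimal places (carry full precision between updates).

0.4510

Each posterior becomes the prior for the next update.
After 'present': normaliser = 0.55·0.3500 + 0.35·0.2500 + 0.55·0.4000; P(author K) ≈ 0.3850, P(author J) ≈ 0.1750, P(author Q) ≈ 0.4400
After 'present': normaliser = 0.55·0.3850 + 0.35·0.1750 + 0.55·0.4400; P(author K) ≈ 0.4112, P(author J) ≈ 0.1189, P(author Q) ≈ 0.4699
After 'present': normaliser = 0.55·0.4112 + 0.35·0.1189 + 0.55·0.4699; P(author K) ≈ 0.4298, P(author J) ≈ 0.0791, P(author Q) ≈ 0.4911
After 'present': normaliser = 0.55·0.4298 + 0.35·0.0791 + 0.55·0.4911; P(author K) ≈ 0.4425, P(author J) ≈ 0.0518, P(author Q) ≈ 0.5057
After 'present': normaliser = 0.55·0.4425 + 0.35·0.0518 + 0.55·0.5057; P(author K) ≈ 0.4510, P(author J) ≈ 0.0336, P(author Q) ≈ 0.5154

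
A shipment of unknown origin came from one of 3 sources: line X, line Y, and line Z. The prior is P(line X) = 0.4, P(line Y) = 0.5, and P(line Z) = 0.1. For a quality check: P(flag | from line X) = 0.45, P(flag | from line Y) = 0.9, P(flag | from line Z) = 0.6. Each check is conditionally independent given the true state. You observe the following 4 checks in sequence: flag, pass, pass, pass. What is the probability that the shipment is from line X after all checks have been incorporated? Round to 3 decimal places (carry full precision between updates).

After 'flag': normaliser = 0.45·0.4000 + 0.9·0.5000 + 0.6·0.1000; P(line X) ≈ 0.2609, P(line Y) ≈ 0.6522, P(line Z) ≈ 0.0870
After 'pass': normaliser = 0.55·0.2609 + 0.1·0.6522 + 0.4·0.0870; P(line X) ≈ 0.5893, P(line Y) ≈ 0.2679, P(line Z) ≈ 0.1429
After 'pass': normaliser = 0.55·0.5893 + 0.1·0.2679 + 0.4·0.1429; P(line X) ≈ 0.7943, P(line Y) ≈ 0.0656, P(line Z) ≈ 0.1400
After 'pass': normaliser = 0.55·0.7943 + 0.1·0.0656 + 0.4·0.1400; P(line X) ≈ 0.8747, P(line Y) ≈ 0.0131, P(line Z) ≈ 0.1122

0.875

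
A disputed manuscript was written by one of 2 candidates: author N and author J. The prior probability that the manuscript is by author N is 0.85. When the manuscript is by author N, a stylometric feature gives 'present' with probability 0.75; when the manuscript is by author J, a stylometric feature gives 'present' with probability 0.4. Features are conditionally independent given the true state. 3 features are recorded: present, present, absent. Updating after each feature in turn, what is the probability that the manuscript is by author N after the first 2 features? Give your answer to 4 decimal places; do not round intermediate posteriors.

0.9522

After 'present': P(author N) = 0.75·0.8500 / (0.75·0.8500 + 0.4·0.1500) ≈ 0.9140
After 'present': P(author N) = 0.75·0.9140 / (0.75·0.9140 + 0.4·0.0860) ≈ 0.9522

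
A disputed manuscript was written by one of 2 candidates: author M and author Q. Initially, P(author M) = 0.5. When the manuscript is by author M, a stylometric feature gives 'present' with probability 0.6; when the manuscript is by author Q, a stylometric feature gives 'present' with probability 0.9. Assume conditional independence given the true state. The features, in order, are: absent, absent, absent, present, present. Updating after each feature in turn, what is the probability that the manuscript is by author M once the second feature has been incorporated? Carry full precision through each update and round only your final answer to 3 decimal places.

0.941

After 'absent': P(author M) = 0.4·0.5000 / (0.4·0.5000 + 0.1·0.5000) ≈ 0.8000
After 'absent': P(author M) = 0.4·0.8000 / (0.4·0.8000 + 0.1·0.2000) ≈ 0.9412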